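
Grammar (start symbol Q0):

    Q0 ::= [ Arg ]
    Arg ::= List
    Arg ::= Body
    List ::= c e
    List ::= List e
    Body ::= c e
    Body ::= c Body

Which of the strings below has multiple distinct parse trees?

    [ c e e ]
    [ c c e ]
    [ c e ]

[ c e ]

[ c e e ]: 1 tree
[ c c e ]: 1 tree
[ c e ]: 2 trees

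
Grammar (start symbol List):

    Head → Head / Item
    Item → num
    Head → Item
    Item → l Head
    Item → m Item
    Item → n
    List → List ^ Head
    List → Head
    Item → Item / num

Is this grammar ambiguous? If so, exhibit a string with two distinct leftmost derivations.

Witness: n / num

Derivation 1: List ⇒ Head ⇒ Head / Item ⇒ Item / Item ⇒ n / Item ⇒ n / num
Derivation 2: List ⇒ Head ⇒ Item ⇒ Item / num ⇒ n / num

Two distinct leftmost derivations for the same string.

Ambiguous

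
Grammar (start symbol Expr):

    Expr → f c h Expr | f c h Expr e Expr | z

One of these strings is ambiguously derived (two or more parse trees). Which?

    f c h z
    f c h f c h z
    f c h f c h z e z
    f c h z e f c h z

f c h f c h z e z

f c h z: 1 tree
f c h f c h z: 1 tree
f c h f c h z e z: 2 trees
f c h z e f c h z: 1 tree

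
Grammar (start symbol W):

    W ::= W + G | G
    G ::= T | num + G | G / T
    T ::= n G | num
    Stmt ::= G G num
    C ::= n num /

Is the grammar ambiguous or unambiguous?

Witness: num + num

Derivation 1: W ⇒ W + G ⇒ G + G ⇒ T + G ⇒ num + G ⇒ num + T ⇒ num + num
Derivation 2: W ⇒ G ⇒ num + G ⇒ num + T ⇒ num + num

Two distinct leftmost derivations for the same string.

Ambiguous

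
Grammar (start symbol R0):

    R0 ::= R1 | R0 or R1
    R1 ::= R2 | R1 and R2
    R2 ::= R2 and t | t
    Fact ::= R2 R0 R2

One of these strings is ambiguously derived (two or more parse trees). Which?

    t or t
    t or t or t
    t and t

t and t

t or t: 1 tree
t or t or t: 1 tree
t and t: 2 trees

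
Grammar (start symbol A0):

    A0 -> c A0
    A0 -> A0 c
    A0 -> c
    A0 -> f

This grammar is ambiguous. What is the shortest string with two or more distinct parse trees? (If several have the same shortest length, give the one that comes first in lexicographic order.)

c c

length 1: no string has ≥2 trees
length 2: c c has 2 parse trees

Two derivations of c c:
  A0 ⇒ c A0 ⇒ c c
  A0 ⇒ A0 c ⇒ c c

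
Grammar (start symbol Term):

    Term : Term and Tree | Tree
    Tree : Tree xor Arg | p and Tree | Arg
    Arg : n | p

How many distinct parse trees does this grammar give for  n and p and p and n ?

4

Parse trees for n and p and p and n:
  [Term [Term [Tree [Arg n]]] and [Tree p and [Tree p and [Tree [Arg n]]]]]
  [Term [Term [Term [Tree [Arg n]]] and [Tree [Arg p]]] and [Tree p and [Tree [Arg n]]]]
  [Term [Term [Term [Tree [Arg n]]] and [Tree p and [Tree [Arg p]]]] and [Tree [Arg n]]]
  [Term [Term [Term [Term [Tree [Arg n]]] and [Tree [Arg p]]] and [Tree [Arg p]]] and [Tree [Arg n]]]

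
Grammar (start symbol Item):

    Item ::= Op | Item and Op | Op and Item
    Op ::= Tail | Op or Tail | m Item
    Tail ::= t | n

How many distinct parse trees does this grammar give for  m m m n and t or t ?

Parse trees for m m m n and t or t (showing first 6 of 20):
  [Item [Op [Op m [Item [Op m [Item [Op m [Item [Item [Op [Tail n]]] and [Op [Tail t]]]]]]]] or [Tail t]]]
  [Item [Op [Op m [Item [Op m [Item [Op m [Item [Op [Tail n]] and [Item [Op [Tail t]]]]]]]]] or [Tail t]]]
  [Item [Op [Op m [Item [Op m [Item [Item [Op m [Item [Op [Tail n]]]]] and [Op [Tail t]]]]]] or [Tail t]]]
  [Item [Op [Op m [Item [Op m [Item [Op m [Item [Op [Tail n]]]] and [Item [Op [Tail t]]]]]]] or [Tail t]]]
  [Item [Op [Op m [Item [Item [Op m [Item [Op m [Item [Op [Tail n]]]]]]] and [Op [Tail t]]]] or [Tail t]]]
  [Item [Op [Op m [Item [Op m [Item [Op m [Item [Op [Tail n]]]]]] and [Item [Op [Tail t]]]]] or [Tail t]]]

20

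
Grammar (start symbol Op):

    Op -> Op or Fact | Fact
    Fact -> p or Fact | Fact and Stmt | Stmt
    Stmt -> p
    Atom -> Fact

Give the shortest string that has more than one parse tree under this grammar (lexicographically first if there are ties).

p or p

length 1: no string has ≥2 trees
length 3: p or p has 2 parse trees

Two derivations of p or p:
  Op ⇒ Op or Fact ⇒ Fact or Fact ⇒ Stmt or Fact ⇒ p or Fact ⇒ p or Stmt ⇒ p or p
  Op ⇒ Fact ⇒ p or Fact ⇒ p or Stmt ⇒ p or p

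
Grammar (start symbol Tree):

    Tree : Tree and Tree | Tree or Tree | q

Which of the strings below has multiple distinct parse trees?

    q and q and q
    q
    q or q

q and q and q: 2 trees
q: 1 tree
q or q: 1 tree

q and q and q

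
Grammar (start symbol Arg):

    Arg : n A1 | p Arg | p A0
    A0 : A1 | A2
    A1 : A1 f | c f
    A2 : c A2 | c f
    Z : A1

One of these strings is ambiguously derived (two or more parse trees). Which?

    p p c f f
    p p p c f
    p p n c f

p p c f f: 1 tree
p p p c f: 2 trees
p p n c f: 1 tree

p p p c f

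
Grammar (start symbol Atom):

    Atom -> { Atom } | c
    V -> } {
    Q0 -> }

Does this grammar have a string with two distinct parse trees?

Unambiguous

(V, Q0 are unreachable from Atom, so their rules don't affect L(Atom).) L(Atom) is { openⁿ atom closeⁿ : n ≥ 0 }. The bracket depth fixes n, and the derivation is forced at every step.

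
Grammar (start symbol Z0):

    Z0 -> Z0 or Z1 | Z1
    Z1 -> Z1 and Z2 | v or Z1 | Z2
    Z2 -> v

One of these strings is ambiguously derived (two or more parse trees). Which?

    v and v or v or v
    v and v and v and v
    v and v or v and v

v and v or v or v: 2 trees
v and v and v and v: 1 tree
v and v or v and v: 1 tree

v and v or v or v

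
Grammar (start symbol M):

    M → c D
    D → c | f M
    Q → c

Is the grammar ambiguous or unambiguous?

Only M, D are reachable from M; ignoring the rest: Restricted to the reachable nonterminals, every rule has the form A → t or A → t B, and no two rules for the same A share a first terminal. The grammar encodes a DFA — one run per string.

Unambiguous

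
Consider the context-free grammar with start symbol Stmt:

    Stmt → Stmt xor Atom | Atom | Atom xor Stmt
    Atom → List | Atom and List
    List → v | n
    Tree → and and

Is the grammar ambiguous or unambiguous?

Ambiguous

Witness: n xor n

Derivation 1: Stmt ⇒ Stmt xor Atom ⇒ Atom xor Atom ⇒ List xor Atom ⇒ n xor Atom ⇒ n xor List ⇒ n xor n
Derivation 2: Stmt ⇒ Atom xor Stmt ⇒ List xor Stmt ⇒ n xor Stmt ⇒ n xor Atom ⇒ n xor List ⇒ n xor n

Two distinct leftmost derivations for the same string.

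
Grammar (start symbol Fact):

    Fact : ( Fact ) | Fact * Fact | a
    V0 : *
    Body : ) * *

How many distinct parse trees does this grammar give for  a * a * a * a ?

5

Parse trees for a * a * a * a:
  [Fact [Fact a] * [Fact [Fact a] * [Fact [Fact a] * [Fact a]]]]
  [Fact [Fact a] * [Fact [Fact [Fact a] * [Fact a]] * [Fact a]]]
  [Fact [Fact [Fact a] * [Fact a]] * [Fact [Fact a] * [Fact a]]]
  [Fact [Fact [Fact a] * [Fact [Fact a] * [Fact a]]] * [Fact a]]
  [Fact [Fact [Fact [Fact a] * [Fact a]] * [Fact a]] * [Fact a]]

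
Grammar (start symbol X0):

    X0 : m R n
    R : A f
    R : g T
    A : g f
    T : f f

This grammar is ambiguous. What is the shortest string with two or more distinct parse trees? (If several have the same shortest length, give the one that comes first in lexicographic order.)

m g f f n

length 5: m g f f n has 2 parse trees

Two derivations of m g f f n:
  X0 ⇒ m R n ⇒ m A f n ⇒ m g f f n
  X0 ⇒ m R n ⇒ m g T n ⇒ m g f f n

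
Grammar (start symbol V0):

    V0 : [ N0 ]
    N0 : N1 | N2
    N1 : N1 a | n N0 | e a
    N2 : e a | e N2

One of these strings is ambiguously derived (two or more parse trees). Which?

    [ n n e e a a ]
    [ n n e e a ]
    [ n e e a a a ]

[ n n e e a a ]

[ n n e e a a ]: 2 trees
[ n n e e a ]: 1 tree
[ n e e a a a ]: 1 tree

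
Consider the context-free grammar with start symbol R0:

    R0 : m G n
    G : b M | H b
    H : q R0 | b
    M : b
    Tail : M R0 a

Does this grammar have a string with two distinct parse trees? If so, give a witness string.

Ambiguous

Witness: m b b n

Derivation 1: R0 ⇒ m G n ⇒ m b M n ⇒ m b b n
Derivation 2: R0 ⇒ m G n ⇒ m H b n ⇒ m b b n

Two distinct leftmost derivations for the same string.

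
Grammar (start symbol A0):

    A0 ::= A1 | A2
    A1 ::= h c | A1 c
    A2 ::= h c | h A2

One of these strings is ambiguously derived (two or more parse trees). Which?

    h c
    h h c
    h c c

h c: 2 trees
h h c: 1 tree
h c c: 1 tree

h c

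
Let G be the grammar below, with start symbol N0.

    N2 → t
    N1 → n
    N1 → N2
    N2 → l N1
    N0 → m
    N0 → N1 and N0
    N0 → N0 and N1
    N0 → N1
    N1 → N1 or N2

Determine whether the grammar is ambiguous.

Ambiguous

Witness: n and n

Derivation 1: N0 ⇒ N1 and N0 ⇒ n and N0 ⇒ n and N1 ⇒ n and n
Derivation 2: N0 ⇒ N0 and N1 ⇒ N1 and N1 ⇒ n and N1 ⇒ n and n

Two distinct leftmost derivations for the same string.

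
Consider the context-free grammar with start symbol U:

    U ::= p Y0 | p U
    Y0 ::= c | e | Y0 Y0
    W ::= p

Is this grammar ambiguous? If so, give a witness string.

Witness: p c c c

Derivation 1: U ⇒ p Y0 ⇒ p Y0 Y0 ⇒ p c Y0 ⇒ p c Y0 Y0 ⇒ p c c Y0 ⇒ p c c c
Derivation 2: U ⇒ p Y0 ⇒ p Y0 Y0 ⇒ p Y0 Y0 Y0 ⇒ p c Y0 Y0 ⇒ p c c Y0 ⇒ p c c c

Two distinct leftmost derivations for the same string.

Ambiguous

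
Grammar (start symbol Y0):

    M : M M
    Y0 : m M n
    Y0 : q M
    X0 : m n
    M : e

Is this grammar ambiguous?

Witness: q e e e

Derivation 1: Y0 ⇒ q M ⇒ q M M ⇒ q M M M ⇒ q e M M ⇒ q e e M ⇒ q e e e
Derivation 2: Y0 ⇒ q M ⇒ q M M ⇒ q e M ⇒ q e M M ⇒ q e e M ⇒ q e e e

Two distinct leftmost derivations for the same string.

Ambiguous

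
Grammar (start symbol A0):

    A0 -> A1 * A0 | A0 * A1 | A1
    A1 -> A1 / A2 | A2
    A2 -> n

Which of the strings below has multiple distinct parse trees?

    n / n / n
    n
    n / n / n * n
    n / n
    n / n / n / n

n / n / n: 1 tree
n: 1 tree
n / n / n * n: 2 trees
n / n: 1 tree
n / n / n / n: 1 tree

n / n / n * n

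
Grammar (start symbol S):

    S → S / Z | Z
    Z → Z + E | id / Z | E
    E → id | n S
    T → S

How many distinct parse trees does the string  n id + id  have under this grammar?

2

Parse trees for n id + id:
  [S [Z [Z [E n [S [Z [E id]]]]] + [E id]]]
  [S [Z [E n [S [Z [Z [E id]] + [E id]]]]]]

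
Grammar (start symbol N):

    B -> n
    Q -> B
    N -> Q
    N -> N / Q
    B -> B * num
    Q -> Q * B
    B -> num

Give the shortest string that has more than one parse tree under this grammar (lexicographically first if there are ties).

n * num

length 1: no string has ≥2 trees
length 3: n * num has 2 parse trees

Two derivations of n * num:
  N ⇒ Q ⇒ B ⇒ B * num ⇒ n * num
  N ⇒ Q ⇒ Q * B ⇒ B * B ⇒ n * B ⇒ n * num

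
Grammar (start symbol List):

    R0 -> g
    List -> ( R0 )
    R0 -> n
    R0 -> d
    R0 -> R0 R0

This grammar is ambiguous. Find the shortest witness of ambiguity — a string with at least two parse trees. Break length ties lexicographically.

length 3: no string has ≥2 trees
length 4: no string has ≥2 trees
length 5: ( d d d ) has 2 parse trees

Two derivations of ( d d d ):
  List ⇒ ( R0 ) ⇒ ( R0 R0 ) ⇒ ( d R0 ) ⇒ ( d R0 R0 ) ⇒ ( d d R0 ) ⇒ ( d d d )
  List ⇒ ( R0 ) ⇒ ( R0 R0 ) ⇒ ( R0 R0 R0 ) ⇒ ( d R0 R0 ) ⇒ ( d d R0 ) ⇒ ( d d d )

( d d d )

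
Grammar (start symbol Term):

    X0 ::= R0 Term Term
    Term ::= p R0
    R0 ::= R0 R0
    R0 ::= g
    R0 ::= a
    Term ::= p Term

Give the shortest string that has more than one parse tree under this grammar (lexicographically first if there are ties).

p a a a

length 2: no string has ≥2 trees
length 3: no string has ≥2 trees
length 4: p a a a has 2 parse trees

Two derivations of p a a a:
  Term ⇒ p R0 ⇒ p R0 R0 ⇒ p R0 R0 R0 ⇒ p a R0 R0 ⇒ p a a R0 ⇒ p a a a
  Term ⇒ p R0 ⇒ p R0 R0 ⇒ p a R0 ⇒ p a R0 R0 ⇒ p a a R0 ⇒ p a a a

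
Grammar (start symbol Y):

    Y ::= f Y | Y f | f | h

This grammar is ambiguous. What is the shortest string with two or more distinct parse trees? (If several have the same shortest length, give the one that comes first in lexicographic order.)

length 1: no string has ≥2 trees
length 2: f f has 2 parse trees

Two derivations of f f:
  Y ⇒ f Y ⇒ f f
  Y ⇒ Y f ⇒ f f

f f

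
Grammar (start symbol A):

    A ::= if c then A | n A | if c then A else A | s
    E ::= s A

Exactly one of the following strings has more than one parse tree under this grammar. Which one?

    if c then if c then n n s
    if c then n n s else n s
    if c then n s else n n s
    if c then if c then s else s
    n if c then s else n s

if c then if c then s else s

if c then if c then n n s: 1 tree
if c then n n s else n s: 1 tree
if c then n s else n n s: 1 tree
if c then if c then s else s: 2 trees
n if c then s else n s: 1 tree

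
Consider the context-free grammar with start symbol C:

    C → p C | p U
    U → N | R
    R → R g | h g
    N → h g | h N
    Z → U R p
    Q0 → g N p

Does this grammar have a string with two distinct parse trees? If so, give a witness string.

Ambiguous

Witness: p h g

Derivation 1: C ⇒ p U ⇒ p N ⇒ p h g
Derivation 2: C ⇒ p U ⇒ p R ⇒ p h g

Two distinct leftmost derivations for the same string.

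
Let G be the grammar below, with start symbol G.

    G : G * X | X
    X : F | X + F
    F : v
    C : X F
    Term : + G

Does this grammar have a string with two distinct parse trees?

(C, Term are unreachable from G, so their rules don't affect L(G).) G → G * X | X  ;  X → X + F | F  — a left-associative chain with F at the bottom. Each string factors uniquely by precedence.

Unambiguous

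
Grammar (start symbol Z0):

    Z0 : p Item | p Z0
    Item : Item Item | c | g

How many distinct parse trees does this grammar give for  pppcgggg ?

Parse trees for pppcgggg (showing first 6 of 14):
  [Z0 p [Z0 p [Z0 p [Item [Item c] [Item [Item g] [Item [Item g] [Item [Item g] [Item g]]]]]]]]
  [Z0 p [Z0 p [Z0 p [Item [Item c] [Item [Item g] [Item [Item [Item g] [Item g]] [Item g]]]]]]]
  [Z0 p [Z0 p [Z0 p [Item [Item c] [Item [Item [Item g] [Item g]] [Item [Item g] [Item g]]]]]]]
  [Z0 p [Z0 p [Z0 p [Item [Item c] [Item [Item [Item g] [Item [Item g] [Item g]]] [Item g]]]]]]
  [Z0 p [Z0 p [Z0 p [Item [Item c] [Item [Item [Item [Item g] [Item g]] [Item g]] [Item g]]]]]]
  [Z0 p [Z0 p [Z0 p [Item [Item [Item c] [Item g]] [Item [Item g] [Item [Item g] [Item g]]]]]]]

14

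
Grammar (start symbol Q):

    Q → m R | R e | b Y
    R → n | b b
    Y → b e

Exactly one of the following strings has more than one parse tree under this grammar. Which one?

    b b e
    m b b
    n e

b b e

b b e: 2 trees
m b b: 1 tree
n e: 1 tree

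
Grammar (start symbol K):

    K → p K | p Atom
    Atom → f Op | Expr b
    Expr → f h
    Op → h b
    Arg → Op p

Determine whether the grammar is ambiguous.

Ambiguous

Witness: p f h b

Derivation 1: K ⇒ p Atom ⇒ p f Op ⇒ p f h b
Derivation 2: K ⇒ p Atom ⇒ p Expr b ⇒ p f h b

Two distinct leftmost derivations for the same string.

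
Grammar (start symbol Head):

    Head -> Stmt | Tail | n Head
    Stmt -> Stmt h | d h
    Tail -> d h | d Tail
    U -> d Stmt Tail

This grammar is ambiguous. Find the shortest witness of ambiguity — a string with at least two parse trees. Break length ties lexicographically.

length 2: d h has 2 parse trees

Two derivations of d h:
  Head ⇒ Stmt ⇒ d h
  Head ⇒ Tail ⇒ d h

d h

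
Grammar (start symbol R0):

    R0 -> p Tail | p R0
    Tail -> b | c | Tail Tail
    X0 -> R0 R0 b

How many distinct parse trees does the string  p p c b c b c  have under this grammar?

14

Parse trees for p p c b c b c (showing first 6 of 14):
  [R0 p [R0 p [Tail [Tail c] [Tail [Tail b] [Tail [Tail c] [Tail [Tail b] [Tail c]]]]]]]
  [R0 p [R0 p [Tail [Tail c] [Tail [Tail b] [Tail [Tail [Tail c] [Tail b]] [Tail c]]]]]]
  [R0 p [R0 p [Tail [Tail c] [Tail [Tail [Tail b] [Tail c]] [Tail [Tail b] [Tail c]]]]]]
  [R0 p [R0 p [Tail [Tail c] [Tail [Tail [Tail b] [Tail [Tail c] [Tail b]]] [Tail c]]]]]
  [R0 p [R0 p [Tail [Tail c] [Tail [Tail [Tail [Tail b] [Tail c]] [Tail b]] [Tail c]]]]]
  [R0 p [R0 p [Tail [Tail [Tail c] [Tail b]] [Tail [Tail c] [Tail [Tail b] [Tail c]]]]]]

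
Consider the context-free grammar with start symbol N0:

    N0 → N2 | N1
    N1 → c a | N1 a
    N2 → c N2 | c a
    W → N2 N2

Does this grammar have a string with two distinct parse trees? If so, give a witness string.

Witness: c a

Derivation 1: N0 ⇒ N2 ⇒ c a
Derivation 2: N0 ⇒ N1 ⇒ c a

Two distinct leftmost derivations for the same string.

Ambiguous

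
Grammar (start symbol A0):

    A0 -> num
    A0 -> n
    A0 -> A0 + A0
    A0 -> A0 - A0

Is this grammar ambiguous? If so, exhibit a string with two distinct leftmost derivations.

Ambiguous

Witness: n + n + n

Derivation 1: A0 ⇒ A0 + A0 ⇒ n + A0 ⇒ n + A0 + A0 ⇒ n + n + A0 ⇒ n + n + n
Derivation 2: A0 ⇒ A0 + A0 ⇒ A0 + A0 + A0 ⇒ n + A0 + A0 ⇒ n + n + A0 ⇒ n + n + n

Two distinct leftmost derivations for the same string.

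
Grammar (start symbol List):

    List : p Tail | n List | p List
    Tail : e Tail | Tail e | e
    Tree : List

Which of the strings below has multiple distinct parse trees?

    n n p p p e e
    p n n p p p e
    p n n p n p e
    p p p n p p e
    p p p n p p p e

n n p p p e e

n n p p p e e: 2 trees
p n n p p p e: 1 tree
p n n p n p e: 1 tree
p p p n p p e: 1 tree
p p p n p p p e: 1 tree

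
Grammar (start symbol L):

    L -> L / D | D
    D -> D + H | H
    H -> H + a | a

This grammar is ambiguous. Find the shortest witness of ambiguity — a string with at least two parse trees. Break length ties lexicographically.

a + a

length 1: no string has ≥2 trees
length 3: a + a has 2 parse trees

Two derivations of a + a:
  L ⇒ D ⇒ D + H ⇒ H + H ⇒ a + H ⇒ a + a
  L ⇒ D ⇒ H ⇒ H + a ⇒ a + a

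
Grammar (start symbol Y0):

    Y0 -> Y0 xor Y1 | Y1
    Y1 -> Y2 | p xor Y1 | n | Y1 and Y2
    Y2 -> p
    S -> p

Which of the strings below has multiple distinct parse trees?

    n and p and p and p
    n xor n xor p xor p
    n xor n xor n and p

n and p and p and p: 1 tree
n xor n xor p xor p: 2 trees
n xor n xor n and p: 1 tree

n xor n xor p xor p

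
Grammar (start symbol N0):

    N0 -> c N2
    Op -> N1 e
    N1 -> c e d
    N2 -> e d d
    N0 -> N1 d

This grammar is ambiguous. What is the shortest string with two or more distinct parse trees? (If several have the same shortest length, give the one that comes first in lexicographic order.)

c e d d

length 4: c e d d has 2 parse trees

Two derivations of c e d d:
  N0 ⇒ c N2 ⇒ c e d d
  N0 ⇒ N1 d ⇒ c e d d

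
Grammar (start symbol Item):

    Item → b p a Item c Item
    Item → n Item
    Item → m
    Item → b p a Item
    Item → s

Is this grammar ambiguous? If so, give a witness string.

Witness: b p a b p a m c m

Derivation 1: Item ⇒ b p a Item c Item ⇒ b p a b p a Item c Item ⇒ b p a b p a m c Item ⇒ b p a b p a m c m
Derivation 2: Item ⇒ b p a Item ⇒ b p a b p a Item c Item ⇒ b p a b p a m c Item ⇒ b p a b p a m c m

Two distinct leftmost derivations for the same string.

Ambiguous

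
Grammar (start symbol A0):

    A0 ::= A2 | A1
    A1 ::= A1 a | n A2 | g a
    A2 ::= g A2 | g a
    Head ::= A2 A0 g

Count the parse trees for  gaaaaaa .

Parse trees for gaaaaaa:
  [A0 [A1 [A1 [A1 [A1 [A1 [A1 g a] a] a] a] a] a]]

1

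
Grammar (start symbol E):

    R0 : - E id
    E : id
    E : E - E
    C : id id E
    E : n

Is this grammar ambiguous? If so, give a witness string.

Witness: id - id - id

Derivation 1: E ⇒ E - E ⇒ id - E ⇒ id - E - E ⇒ id - id - E ⇒ id - id - id
Derivation 2: E ⇒ E - E ⇒ E - E - E ⇒ id - E - E ⇒ id - id - E ⇒ id - id - id

Two distinct leftmost derivations for the same string.

Ambiguous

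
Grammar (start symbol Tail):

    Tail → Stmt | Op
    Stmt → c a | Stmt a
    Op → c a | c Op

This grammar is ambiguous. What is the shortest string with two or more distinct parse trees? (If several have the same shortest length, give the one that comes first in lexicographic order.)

c a

length 2: c a has 2 parse trees

Two derivations of c a:
  Tail ⇒ Stmt ⇒ c a
  Tail ⇒ Op ⇒ c a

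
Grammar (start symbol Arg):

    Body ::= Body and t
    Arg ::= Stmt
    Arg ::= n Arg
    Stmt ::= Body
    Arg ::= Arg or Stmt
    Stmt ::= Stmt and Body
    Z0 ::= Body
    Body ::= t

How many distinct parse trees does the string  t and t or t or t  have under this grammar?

Parse trees for t and t or t or t:
  [Arg [Arg [Arg [Stmt [Body [Body t] and t]]] or [Stmt [Body t]]] or [Stmt [Body t]]]
  [Arg [Arg [Arg [Stmt [Stmt [Body t]] and [Body t]]] or [Stmt [Body t]]] or [Stmt [Body t]]]

2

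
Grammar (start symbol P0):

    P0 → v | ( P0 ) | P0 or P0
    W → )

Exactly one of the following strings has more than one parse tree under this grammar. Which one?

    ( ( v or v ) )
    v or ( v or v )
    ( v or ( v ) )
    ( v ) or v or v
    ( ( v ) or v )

( v ) or v or v

( ( v or v ) ): 1 tree
v or ( v or v ): 1 tree
( v or ( v ) ): 1 tree
( v ) or v or v: 2 trees
( ( v ) or v ): 1 tree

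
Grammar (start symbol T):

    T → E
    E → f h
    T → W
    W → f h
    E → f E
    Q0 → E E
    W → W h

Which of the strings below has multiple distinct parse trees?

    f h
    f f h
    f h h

f h: 2 trees
f f h: 1 tree
f h h: 1 tree

f h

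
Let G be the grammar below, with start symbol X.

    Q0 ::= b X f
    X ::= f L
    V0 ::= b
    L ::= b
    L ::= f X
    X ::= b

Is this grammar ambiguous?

Only X, L are reachable from X; ignoring the rest: Each reachable nonterminal has at most one production per leading terminal, and all productions are right-linear; the derivation is determined token-by-token.

Unambiguous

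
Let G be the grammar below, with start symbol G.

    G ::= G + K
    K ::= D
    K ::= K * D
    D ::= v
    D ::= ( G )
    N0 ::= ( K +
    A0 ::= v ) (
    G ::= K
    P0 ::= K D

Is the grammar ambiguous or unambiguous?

Only G, K, D are reachable from G; ignoring the rest: This is a standard precedence ladder (G over K over D), with each level left-recursive on its own operator ('+' at G, '*' at K). That structure is LR(1), hence unambiguous.

Unambiguous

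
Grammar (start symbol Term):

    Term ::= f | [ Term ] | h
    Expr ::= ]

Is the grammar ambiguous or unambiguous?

(Expr is unreachable from Term, so its rules don't affect L(Term).) Each string is a nest of matched brackets around a single atom. An opening bracket forces the recursive rule; an atom forces the base rule.

Unambiguous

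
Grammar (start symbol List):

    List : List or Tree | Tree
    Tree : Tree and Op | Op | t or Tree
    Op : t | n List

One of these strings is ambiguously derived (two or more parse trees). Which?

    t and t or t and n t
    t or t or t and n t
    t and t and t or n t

t and t or t and n t: 1 tree
t or t or t and n t: 7 trees
t and t and t or n t: 1 tree

t or t or t and n t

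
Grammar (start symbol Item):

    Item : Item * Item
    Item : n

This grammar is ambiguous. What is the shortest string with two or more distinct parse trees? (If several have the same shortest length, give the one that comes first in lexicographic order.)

n * n * n

length 1: no string has ≥2 trees
length 3: no string has ≥2 trees
length 5: n * n * n has 2 parse trees

Two derivations of n * n * n:
  Item ⇒ Item * Item ⇒ Item * Item * Item ⇒ n * Item * Item ⇒ n * n * Item ⇒ n * n * n
  Item ⇒ Item * Item ⇒ n * Item ⇒ n * Item * Item ⇒ n * n * Item ⇒ n * n * n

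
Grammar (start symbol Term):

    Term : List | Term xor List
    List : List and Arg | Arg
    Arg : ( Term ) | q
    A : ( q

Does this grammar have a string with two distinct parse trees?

Only Term, List, Arg are reachable from Term; ignoring the rest: The grammar is stratified — Term handles 'xor' (left-recursive), List handles 'and', Arg atoms. Each operator has a fixed associativity and precedence level, so every string has one parse.

Unambiguous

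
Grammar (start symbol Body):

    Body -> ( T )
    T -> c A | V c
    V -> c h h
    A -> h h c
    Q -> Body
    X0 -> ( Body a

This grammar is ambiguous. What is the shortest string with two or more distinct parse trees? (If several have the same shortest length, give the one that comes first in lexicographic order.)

( c h h c )

length 6: ( c h h c ) has 2 parse trees

Two derivations of ( c h h c ):
  Body ⇒ ( T ) ⇒ ( c A ) ⇒ ( c h h c )
  Body ⇒ ( T ) ⇒ ( V c ) ⇒ ( c h h c )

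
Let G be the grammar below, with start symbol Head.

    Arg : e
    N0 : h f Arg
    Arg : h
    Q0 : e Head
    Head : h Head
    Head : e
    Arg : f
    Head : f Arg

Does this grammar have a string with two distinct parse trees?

Only Head, Arg are reachable from Head; ignoring the rest: Restricted to the reachable nonterminals, every rule has the form A → t or A → t B, and no two rules for the same A share a first terminal. The grammar encodes a DFA — one run per string.

Unambiguous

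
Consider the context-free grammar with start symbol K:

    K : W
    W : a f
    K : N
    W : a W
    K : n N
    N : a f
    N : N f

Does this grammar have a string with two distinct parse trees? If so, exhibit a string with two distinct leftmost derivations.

Ambiguous

Witness: a f

Derivation 1: K ⇒ W ⇒ a f
Derivation 2: K ⇒ N ⇒ a f

Two distinct leftmost derivations for the same string.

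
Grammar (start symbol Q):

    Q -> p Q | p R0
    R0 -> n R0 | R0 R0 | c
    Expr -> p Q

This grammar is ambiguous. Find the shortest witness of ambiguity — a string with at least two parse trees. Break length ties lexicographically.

p c c c

length 2: no string has ≥2 trees
length 3: no string has ≥2 trees
length 4: p c c c has 2 parse trees

Two derivations of p c c c:
  Q ⇒ p R0 ⇒ p R0 R0 ⇒ p R0 R0 R0 ⇒ p c R0 R0 ⇒ p c c R0 ⇒ p c c c
  Q ⇒ p R0 ⇒ p R0 R0 ⇒ p c R0 ⇒ p c R0 R0 ⇒ p c c R0 ⇒ p c c c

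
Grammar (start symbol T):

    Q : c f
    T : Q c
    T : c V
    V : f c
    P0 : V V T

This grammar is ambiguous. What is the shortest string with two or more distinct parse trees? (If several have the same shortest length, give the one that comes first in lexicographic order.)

c f c

length 3: c f c has 2 parse trees

Two derivations of c f c:
  T ⇒ Q c ⇒ c f c
  T ⇒ c V ⇒ c f c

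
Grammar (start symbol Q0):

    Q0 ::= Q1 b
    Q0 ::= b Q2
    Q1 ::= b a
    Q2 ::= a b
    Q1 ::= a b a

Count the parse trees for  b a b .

Parse trees for b a b:
  [Q0 [Q1 b a] b]
  [Q0 b [Q2 a b]]

2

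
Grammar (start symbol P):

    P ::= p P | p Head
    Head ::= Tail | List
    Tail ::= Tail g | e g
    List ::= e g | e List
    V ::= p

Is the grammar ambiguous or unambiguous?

Ambiguous

Witness: p e g

Derivation 1: P ⇒ p Head ⇒ p Tail ⇒ p e g
Derivation 2: P ⇒ p Head ⇒ p List ⇒ p e g

Two distinct leftmost derivations for the same string.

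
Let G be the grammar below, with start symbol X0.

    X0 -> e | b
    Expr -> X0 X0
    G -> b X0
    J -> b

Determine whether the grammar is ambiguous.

Only X0 is reachable from X0; ignoring the rest: The reachable rules are right-linear with at most one rule per (nonterminal, next-terminal) pair. Each input token forces the next rule, so parsing is deterministic.

Unambiguous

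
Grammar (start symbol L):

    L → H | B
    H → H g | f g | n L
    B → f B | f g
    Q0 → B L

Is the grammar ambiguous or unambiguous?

Ambiguous

Witness: f g

Derivation 1: L ⇒ H ⇒ f g
Derivation 2: L ⇒ B ⇒ f g

Two distinct leftmost derivations for the same string.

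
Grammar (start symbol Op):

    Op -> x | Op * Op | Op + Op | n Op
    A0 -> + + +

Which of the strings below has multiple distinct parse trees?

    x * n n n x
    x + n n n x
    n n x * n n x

n n x * n n x

x * n n n x: 1 tree
x + n n n x: 1 tree
n n x * n n x: 3 trees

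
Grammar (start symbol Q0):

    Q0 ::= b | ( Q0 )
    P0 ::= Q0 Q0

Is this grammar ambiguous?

Only Q0 is reachable from Q0; ignoring the rest: L(Q0) is { openⁿ atom closeⁿ : n ≥ 0 }. The bracket depth fixes n, and the derivation is forced at every step.

Unambiguous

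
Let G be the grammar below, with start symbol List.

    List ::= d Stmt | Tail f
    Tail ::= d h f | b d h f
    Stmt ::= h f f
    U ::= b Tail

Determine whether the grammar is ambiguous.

Witness: d h f f

Derivation 1: List ⇒ d Stmt ⇒ d h f f
Derivation 2: List ⇒ Tail f ⇒ d h f f

Two distinct leftmost derivations for the same string.

Ambiguous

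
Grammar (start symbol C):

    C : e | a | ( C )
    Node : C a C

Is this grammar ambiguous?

Unambiguous

(Node is unreachable from C, so its rules don't affect L(C).) L(C) is { openⁿ atom closeⁿ : n ≥ 0 }. The bracket depth fixes n, and the derivation is forced at every step.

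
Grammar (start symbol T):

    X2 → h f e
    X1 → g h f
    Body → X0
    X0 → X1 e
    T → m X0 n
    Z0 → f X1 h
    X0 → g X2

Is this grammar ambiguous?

Ambiguous

Witness: m g h f e n

Derivation 1: T ⇒ m X0 n ⇒ m X1 e n ⇒ m g h f e n
Derivation 2: T ⇒ m X0 n ⇒ m g X2 n ⇒ m g h f e n

Two distinct leftmost derivations for the same string.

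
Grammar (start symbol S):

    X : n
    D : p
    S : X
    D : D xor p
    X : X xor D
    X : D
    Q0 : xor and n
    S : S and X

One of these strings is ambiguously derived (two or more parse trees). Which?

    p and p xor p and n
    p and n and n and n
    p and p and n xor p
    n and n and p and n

p and p xor p and n: 2 trees
p and n and n and n: 1 tree
p and p and n xor p: 1 tree
n and n and p and n: 1 tree

p and p xor p and n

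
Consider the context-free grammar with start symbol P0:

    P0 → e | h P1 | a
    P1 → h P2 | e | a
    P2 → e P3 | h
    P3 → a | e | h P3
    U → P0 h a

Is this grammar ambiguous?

(U is unreachable from P0, so its rules don't affect L(P0).) Restricted to the reachable nonterminals, every rule has the form A → t or A → t B, and no two rules for the same A share a first terminal. The grammar encodes a DFA — one run per string.

Unambiguous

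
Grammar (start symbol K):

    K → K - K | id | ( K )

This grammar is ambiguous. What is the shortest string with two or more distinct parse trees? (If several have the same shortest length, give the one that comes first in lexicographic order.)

id - id - id

length 1: no string has ≥2 trees
length 3: no string has ≥2 trees
length 5: id - id - id has 2 parse trees

Two derivations of id - id - id:
  K ⇒ K - K ⇒ K - K - K ⇒ id - K - K ⇒ id - id - K ⇒ id - id - id
  K ⇒ K - K ⇒ id - K ⇒ id - K - K ⇒ id - id - K ⇒ id - id - id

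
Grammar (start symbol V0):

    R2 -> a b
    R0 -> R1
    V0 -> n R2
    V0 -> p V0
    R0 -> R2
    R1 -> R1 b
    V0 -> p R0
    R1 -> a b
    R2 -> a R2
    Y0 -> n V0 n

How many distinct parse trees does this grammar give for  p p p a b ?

Parse trees for p p p a b:
  [V0 p [V0 p [V0 p [R0 [R1 a b]]]]]
  [V0 p [V0 p [V0 p [R0 [R2 a b]]]]]

2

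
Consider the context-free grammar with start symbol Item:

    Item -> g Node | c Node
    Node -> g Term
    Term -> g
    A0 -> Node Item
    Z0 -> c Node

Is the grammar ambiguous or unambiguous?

Only Item, Node, Term are reachable from Item; ignoring the rest: The reachable rules are right-linear with at most one rule per (nonterminal, next-terminal) pair. Each input token forces the next rule, so parsing is deterministic.

Unambiguous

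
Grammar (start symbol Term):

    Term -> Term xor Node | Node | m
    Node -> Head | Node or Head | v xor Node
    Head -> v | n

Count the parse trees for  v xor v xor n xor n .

Parse trees for v xor v xor n xor n:
  [Term [Term [Term [Node [Head v]]] xor [Node v xor [Node [Head n]]]] xor [Node [Head n]]]
  [Term [Term [Term [Term [Node [Head v]]] xor [Node [Head v]]] xor [Node [Head n]]] xor [Node [Head n]]]
  [Term [Term [Term [Node v xor [Node [Head v]]]] xor [Node [Head n]]] xor [Node [Head n]]]
  [Term [Term [Node v xor [Node v xor [Node [Head n]]]]] xor [Node [Head n]]]

4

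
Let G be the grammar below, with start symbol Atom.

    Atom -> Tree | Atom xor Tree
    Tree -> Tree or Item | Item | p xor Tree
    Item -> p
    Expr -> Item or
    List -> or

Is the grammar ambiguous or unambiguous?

Ambiguous

Witness: p xor p

Derivation 1: Atom ⇒ Tree ⇒ p xor Tree ⇒ p xor Item ⇒ p xor p
Derivation 2: Atom ⇒ Atom xor Tree ⇒ Tree xor Tree ⇒ Item xor Tree ⇒ p xor Tree ⇒ p xor Item ⇒ p xor p

Two distinct leftmost derivations for the same string.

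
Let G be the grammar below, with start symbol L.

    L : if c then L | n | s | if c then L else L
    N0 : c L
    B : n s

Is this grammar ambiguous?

Witness: if c then if c then n else n

Derivation 1: L ⇒ if c then L ⇒ if c then if c then L else L ⇒ if c then if c then n else L ⇒ if c then if c then n else n
Derivation 2: L ⇒ if c then L else L ⇒ if c then if c then L else L ⇒ if c then if c then n else L ⇒ if c then if c then n else n

Two distinct leftmost derivations for the same string.

Ambiguous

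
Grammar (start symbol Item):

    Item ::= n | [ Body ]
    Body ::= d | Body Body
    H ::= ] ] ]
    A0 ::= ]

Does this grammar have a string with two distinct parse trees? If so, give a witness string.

Witness: [ d d d ]

Derivation 1: Item ⇒ [ Body ] ⇒ [ Body Body ] ⇒ [ d Body ] ⇒ [ d Body Body ] ⇒ [ d d Body ] ⇒ [ d d d ]
Derivation 2: Item ⇒ [ Body ] ⇒ [ Body Body ] ⇒ [ Body Body Body ] ⇒ [ d Body Body ] ⇒ [ d d Body ] ⇒ [ d d d ]

Two distinct leftmost derivations for the same string.

Ambiguous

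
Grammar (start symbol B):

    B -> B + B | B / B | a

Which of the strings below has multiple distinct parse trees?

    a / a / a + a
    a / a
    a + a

a / a / a + a

a / a / a + a: 5 trees
a / a: 1 tree
a + a: 1 tree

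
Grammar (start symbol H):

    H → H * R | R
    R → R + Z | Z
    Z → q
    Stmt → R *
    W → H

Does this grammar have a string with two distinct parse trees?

Only H, R, Z are reachable from H; ignoring the rest: This is a standard precedence ladder (H over R over Z), with each level left-recursive on its own operator ('*' at H, '+' at R). That structure is LR(1), hence unambiguous.

Unambiguous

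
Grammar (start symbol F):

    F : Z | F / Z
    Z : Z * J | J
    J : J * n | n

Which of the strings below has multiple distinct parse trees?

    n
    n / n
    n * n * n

n: 1 tree
n / n: 1 tree
n * n * n: 4 trees

n * n * n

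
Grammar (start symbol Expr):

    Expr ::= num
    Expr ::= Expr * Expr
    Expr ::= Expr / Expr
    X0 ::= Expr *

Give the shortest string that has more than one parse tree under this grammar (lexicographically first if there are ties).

num * num * num

length 1: no string has ≥2 trees
length 3: no string has ≥2 trees
length 5: num * num * num has 2 parse trees

Two derivations of num * num * num:
  Expr ⇒ Expr * Expr ⇒ num * Expr ⇒ num * Expr * Expr ⇒ num * num * Expr ⇒ num * num * num
  Expr ⇒ Expr * Expr ⇒ Expr * Expr * Expr ⇒ num * Expr * Expr ⇒ num * num * Expr ⇒ num * num * num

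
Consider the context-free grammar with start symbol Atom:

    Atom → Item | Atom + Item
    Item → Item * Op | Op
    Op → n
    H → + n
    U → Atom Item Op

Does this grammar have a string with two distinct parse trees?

Unambiguous

(H, U are unreachable from Atom, so their rules don't affect L(Atom).) The grammar is stratified — Atom handles '+' (left-recursive), Item handles '*', Op atoms. Each operator has a fixed associativity and precedence level, so every string has one parse.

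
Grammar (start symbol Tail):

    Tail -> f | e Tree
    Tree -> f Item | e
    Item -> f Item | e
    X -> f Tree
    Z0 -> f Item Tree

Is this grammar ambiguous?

Unambiguous

(X, Z0 are unreachable from Tail, so their rules don't affect L(Tail).) Each reachable nonterminal has at most one production per leading terminal, and all productions are right-linear; the derivation is determined token-by-token.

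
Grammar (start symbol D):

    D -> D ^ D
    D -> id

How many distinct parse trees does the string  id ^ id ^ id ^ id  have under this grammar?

5

Parse trees for id ^ id ^ id ^ id:
  [D [D id] ^ [D [D id] ^ [D [D id] ^ [D id]]]]
  [D [D id] ^ [D [D [D id] ^ [D id]] ^ [D id]]]
  [D [D [D id] ^ [D id]] ^ [D [D id] ^ [D id]]]
  [D [D [D id] ^ [D [D id] ^ [D id]]] ^ [D id]]
  [D [D [D [D id] ^ [D id]] ^ [D id]] ^ [D id]]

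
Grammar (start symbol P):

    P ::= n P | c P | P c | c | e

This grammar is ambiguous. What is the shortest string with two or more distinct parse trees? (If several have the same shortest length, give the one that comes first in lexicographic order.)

c c

length 1: no string has ≥2 trees
length 2: c c has 2 parse trees

Two derivations of c c:
  P ⇒ c P ⇒ c c
  P ⇒ P c ⇒ c c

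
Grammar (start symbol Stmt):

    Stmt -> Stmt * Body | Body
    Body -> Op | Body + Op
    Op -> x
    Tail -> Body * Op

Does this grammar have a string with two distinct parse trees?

Unambiguous

(Tail is unreachable from Stmt, so its rules don't affect L(Stmt).) Stmt → Stmt * Body | Body  ;  Body → Body + Op | Op  — a left-associative chain with Op at the bottom. Each string factors uniquely by precedence.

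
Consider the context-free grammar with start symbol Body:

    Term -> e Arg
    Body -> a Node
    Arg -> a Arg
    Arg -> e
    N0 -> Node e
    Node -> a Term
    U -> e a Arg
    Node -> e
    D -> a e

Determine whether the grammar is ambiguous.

(D, N0, U are unreachable from Body, so their rules don't affect L(Body).) Each reachable nonterminal has at most one production per leading terminal, and all productions are right-linear; the derivation is determined token-by-token.

Unambiguous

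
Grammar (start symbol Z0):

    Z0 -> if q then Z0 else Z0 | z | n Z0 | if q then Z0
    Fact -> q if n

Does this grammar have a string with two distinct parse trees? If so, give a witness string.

Ambiguous

Witness: if q then if q then z else z

Derivation 1: Z0 ⇒ if q then Z0 else Z0 ⇒ if q then if q then Z0 else Z0 ⇒ if q then if q then z else Z0 ⇒ if q then if q then z else z
Derivation 2: Z0 ⇒ if q then Z0 ⇒ if q then if q then Z0 else Z0 ⇒ if q then if q then z else Z0 ⇒ if q then if q then z else z

Two distinct leftmost derivations for the same string.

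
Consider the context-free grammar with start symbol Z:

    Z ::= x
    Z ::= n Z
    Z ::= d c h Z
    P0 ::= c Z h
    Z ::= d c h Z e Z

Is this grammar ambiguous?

Witness: d c h d c h x e x

Derivation 1: Z ⇒ d c h Z ⇒ d c h d c h Z e Z ⇒ d c h d c h x e Z ⇒ d c h d c h x e x
Derivation 2: Z ⇒ d c h Z e Z ⇒ d c h d c h Z e Z ⇒ d c h d c h x e Z ⇒ d c h d c h x e x

Two distinct leftmost derivations for the same string.

Ambiguous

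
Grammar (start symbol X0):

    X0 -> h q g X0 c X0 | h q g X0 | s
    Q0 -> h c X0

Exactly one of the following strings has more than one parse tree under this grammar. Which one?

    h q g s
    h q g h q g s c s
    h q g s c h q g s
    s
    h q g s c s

h q g h q g s c s

h q g s: 1 tree
h q g h q g s c s: 2 trees
h q g s c h q g s: 1 tree
s: 1 tree
h q g s c s: 1 tree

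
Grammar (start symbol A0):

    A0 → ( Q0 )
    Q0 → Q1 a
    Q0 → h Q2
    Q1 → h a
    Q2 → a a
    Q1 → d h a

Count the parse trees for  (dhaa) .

1

Parse trees for (dhaa):
  [A0 ( [Q0 [Q1 d h a] a] )]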